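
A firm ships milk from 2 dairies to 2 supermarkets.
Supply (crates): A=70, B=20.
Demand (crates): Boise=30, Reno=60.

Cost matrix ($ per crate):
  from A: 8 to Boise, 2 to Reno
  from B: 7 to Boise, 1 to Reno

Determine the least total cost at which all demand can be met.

A cheapest plan:
  A to Boise: 10 crates
  A to Reno: 60 crates
  B to Boise: 20 crates
Total cost = $340.
(Supply check: A ships 70; B ships 20.)

340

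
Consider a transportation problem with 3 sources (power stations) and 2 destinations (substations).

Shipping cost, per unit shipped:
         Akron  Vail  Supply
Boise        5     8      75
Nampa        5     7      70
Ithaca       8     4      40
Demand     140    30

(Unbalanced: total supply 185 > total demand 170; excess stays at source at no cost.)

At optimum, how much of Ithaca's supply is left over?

An optimal plan:
  Boise–Akron: 70 × 5 = 350
  Nampa–Akron: 70 × 5 = 350
  Ithaca–Vail: 30 × 4 = 120
Total cost = 820.
Ithaca ships 30 of its 40, leaving 10.

10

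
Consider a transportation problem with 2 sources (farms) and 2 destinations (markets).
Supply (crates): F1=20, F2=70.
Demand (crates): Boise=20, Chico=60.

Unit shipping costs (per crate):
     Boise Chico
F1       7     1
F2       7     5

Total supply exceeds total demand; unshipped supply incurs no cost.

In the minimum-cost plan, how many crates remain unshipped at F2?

Minimum-cost shipments:
  F1 to Chico: 20 × 1 = 20
  F2 to Boise: 20 × 7 = 140
  F2 to Chico: 40 × 5 = 200
Total cost = 360.
F2 ships 60 of its 70, leaving 10.

10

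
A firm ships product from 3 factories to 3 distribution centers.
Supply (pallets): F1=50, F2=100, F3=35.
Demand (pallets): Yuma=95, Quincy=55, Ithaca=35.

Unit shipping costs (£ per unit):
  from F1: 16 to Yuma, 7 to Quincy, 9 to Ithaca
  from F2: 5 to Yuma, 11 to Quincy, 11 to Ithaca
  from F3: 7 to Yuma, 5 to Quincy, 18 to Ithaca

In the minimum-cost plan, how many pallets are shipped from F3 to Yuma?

Solving gives:
  F1 to Quincy: 20 pallets
  F1 to Ithaca: 30 pallets
  F2 to Yuma: 95 pallets
  F2 to Ithaca: 5 pallets
  F3 to Quincy: 35 pallets
Total cost = £1115.
The route F3→Yuma is not used.

0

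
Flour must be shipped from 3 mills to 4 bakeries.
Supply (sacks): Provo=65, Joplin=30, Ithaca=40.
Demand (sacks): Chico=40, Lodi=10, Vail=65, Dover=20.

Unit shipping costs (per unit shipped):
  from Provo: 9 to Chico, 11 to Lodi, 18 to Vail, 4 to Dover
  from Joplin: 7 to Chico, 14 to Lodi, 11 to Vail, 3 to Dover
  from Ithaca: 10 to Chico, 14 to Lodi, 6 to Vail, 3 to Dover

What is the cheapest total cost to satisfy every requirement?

1055

A cheapest plan:
  Provo->Chico: 35 × 9 = 315
  Provo->Lodi: 10 × 11 = 110
  Provo->Dover: 20 × 4 = 80
  Joplin->Chico: 5 × 7 = 35
  Joplin->Vail: 25 × 11 = 275
  Ithaca->Vail: 40 × 6 = 240
Total = 315 + 110 + 80 + 35 + 275 + 240 = 1055.
(Supply check: Provo ships 65; Joplin ships 30; Ithaca ships 40.)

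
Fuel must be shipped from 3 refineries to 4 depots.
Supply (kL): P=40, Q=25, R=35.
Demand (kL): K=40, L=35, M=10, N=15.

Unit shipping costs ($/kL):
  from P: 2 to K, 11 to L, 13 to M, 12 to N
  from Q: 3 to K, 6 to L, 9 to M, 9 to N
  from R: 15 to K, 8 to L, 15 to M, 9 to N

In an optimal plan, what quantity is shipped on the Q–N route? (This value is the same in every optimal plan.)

Solving gives:
  P–K: 40 × $2 = $80
  Q–L: 15 × $6 = $90
  Q–M: 10 × $9 = $90
  R–L: 20 × $8 = $160
  R–N: 15 × $9 = $135
Total cost = $555.
The route Q→N is not used.

0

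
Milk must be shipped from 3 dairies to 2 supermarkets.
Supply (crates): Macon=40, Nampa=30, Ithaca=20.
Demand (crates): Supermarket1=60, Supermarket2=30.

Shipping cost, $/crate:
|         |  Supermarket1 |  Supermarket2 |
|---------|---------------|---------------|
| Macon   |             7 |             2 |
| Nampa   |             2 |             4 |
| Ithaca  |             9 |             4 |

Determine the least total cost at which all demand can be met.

370

Optimal allocation:
  Macon to Supermarket1: 10 × $7 = $70
  Macon to Supermarket2: 30 × $2 = $60
  Nampa to Supermarket1: 30 × $2 = $60
  Ithaca to Supermarket1: 20 × $9 = $180
Total = 70 + 60 + 60 + 180 = $370.
(Supply check: Macon ships 40; Nampa ships 30; Ithaca ships 20.)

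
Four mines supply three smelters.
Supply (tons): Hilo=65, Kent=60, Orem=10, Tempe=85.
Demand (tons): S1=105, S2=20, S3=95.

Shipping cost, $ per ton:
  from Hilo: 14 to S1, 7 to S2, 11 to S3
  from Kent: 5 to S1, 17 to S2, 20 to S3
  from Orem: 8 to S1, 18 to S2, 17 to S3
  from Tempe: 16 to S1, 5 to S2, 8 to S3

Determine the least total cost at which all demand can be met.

Optimal allocation:
  Hilo->S1: 35 × $14 = $490
  Hilo->S2: 20 × $7 = $140
  Hilo->S3: 10 × $11 = $110
  Kent->S1: 60 × $5 = $300
  Orem->S1: 10 × $8 = $80
  Tempe->S3: 85 × $8 = $680
Total = 490 + 140 + 110 + 300 + 80 + 680 = $1800.
(Supply check: Hilo ships 65; Kent ships 60; Orem ships 10; Tempe ships 85.)

1800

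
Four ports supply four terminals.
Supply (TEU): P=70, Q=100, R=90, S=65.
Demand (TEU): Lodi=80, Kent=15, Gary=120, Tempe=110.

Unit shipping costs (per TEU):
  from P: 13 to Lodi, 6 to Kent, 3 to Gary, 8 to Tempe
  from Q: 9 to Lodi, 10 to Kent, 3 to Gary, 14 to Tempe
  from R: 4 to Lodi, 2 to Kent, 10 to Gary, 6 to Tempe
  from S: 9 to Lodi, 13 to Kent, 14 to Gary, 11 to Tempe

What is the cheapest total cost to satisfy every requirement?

One minimum-cost allocation:
  P→Gary: 20 TEU
  P→Tempe: 50 TEU
  Q→Gary: 100 TEU
  R→Lodi: 75 TEU
  R→Kent: 15 TEU
  S→Lodi: 5 TEU
  S→Tempe: 60 TEU
Total cost = 1795.

1795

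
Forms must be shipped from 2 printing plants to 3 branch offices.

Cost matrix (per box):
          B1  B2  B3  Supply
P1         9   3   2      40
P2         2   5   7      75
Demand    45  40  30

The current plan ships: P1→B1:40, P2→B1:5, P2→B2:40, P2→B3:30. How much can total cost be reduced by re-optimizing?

Current plan cost = 40·9 + 5·2 + 40·5 + 30·7 = 780.
Optimal plan:
  P1–B2: 10 × 3 = 30
  P1–B3: 30 × 2 = 60
  P2–B1: 45 × 2 = 90
  P2–B2: 30 × 5 = 150
Optimal cost = 330.
Saving = 780 − 330 = 450.

450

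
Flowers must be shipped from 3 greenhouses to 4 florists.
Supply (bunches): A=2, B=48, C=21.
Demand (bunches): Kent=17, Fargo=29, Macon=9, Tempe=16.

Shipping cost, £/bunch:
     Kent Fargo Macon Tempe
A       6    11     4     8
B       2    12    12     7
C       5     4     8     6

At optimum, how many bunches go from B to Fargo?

The minimum-cost plan:
  A to Macon: 2 × £4 = £8
  B to Kent: 17 × £2 = £34
  B to Fargo: 8 × £12 = £96
  B to Macon: 7 × £12 = £84
  B to Tempe: 16 × £7 = £112
  C to Fargo: 21 × £4 = £84
Total cost = £418.
So B→Fargo carries 8 bunches.

8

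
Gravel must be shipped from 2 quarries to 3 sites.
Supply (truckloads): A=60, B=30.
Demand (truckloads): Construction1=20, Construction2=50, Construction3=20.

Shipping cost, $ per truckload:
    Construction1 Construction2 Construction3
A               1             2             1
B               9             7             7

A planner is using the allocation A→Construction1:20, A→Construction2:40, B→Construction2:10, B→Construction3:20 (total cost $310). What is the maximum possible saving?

Current plan cost = 20·1 + 40·2 + 10·7 + 20·7 = $310.
Optimal plan:
  A to Construction1: 20 × $1 = $20
  A to Construction2: 20 × $2 = $40
  A to Construction3: 20 × $1 = $20
  B to Construction2: 30 × $7 = $210
Optimal cost = $290.
Saving = 310 − 290 = $20.

20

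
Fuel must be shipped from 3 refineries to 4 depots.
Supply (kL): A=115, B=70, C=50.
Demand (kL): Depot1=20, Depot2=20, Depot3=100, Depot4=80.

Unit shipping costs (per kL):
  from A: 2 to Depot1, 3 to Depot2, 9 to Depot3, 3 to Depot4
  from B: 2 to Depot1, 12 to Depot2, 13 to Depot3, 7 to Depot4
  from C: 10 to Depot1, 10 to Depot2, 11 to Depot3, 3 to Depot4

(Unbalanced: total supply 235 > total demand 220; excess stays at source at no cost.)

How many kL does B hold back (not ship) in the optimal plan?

Minimum-cost shipments:
  A→Depot2: 20 × 3 = 60
  A→Depot3: 95 × 9 = 855
  B→Depot1: 20 × 2 = 40
  B→Depot3: 5 × 13 = 65
  B→Depot4: 30 × 7 = 210
  C→Depot4: 50 × 3 = 150
Total cost = 1380.
B ships 55 of its 70, leaving 15.

15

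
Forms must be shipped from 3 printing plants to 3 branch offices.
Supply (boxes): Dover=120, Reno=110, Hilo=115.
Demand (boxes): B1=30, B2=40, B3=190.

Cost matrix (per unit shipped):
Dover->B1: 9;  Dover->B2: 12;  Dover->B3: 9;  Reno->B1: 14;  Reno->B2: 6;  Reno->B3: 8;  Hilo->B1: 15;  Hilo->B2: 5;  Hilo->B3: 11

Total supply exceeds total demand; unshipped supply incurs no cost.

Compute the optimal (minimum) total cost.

Optimal allocation:
  Dover→B1: 30 × 9 = 270
  Dover→B3: 80 × 9 = 720
  Reno→B3: 110 × 8 = 880
  Hilo→B2: 40 × 5 = 200
Total = 270 + 720 + 880 + 200 = 2070.

2070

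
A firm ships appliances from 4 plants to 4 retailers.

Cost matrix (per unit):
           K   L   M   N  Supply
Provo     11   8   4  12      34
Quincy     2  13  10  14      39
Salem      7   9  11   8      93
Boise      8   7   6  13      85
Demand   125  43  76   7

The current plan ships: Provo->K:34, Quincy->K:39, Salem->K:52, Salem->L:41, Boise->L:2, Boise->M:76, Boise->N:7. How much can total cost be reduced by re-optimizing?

321

Current plan cost = 34·11 + 39·2 + 52·7 + 41·9 + 2·7 + 76·6 + 7·13 = 1746.
Optimal plan:
  Provo to M: 34 × 4 = 136
  Quincy to K: 39 × 2 = 78
  Salem to K: 86 × 7 = 602
  Salem to N: 7 × 8 = 56
  Boise to L: 43 × 7 = 301
  Boise to M: 42 × 6 = 252
Optimal cost = 1425.
Saving = 1746 − 1425 = 321.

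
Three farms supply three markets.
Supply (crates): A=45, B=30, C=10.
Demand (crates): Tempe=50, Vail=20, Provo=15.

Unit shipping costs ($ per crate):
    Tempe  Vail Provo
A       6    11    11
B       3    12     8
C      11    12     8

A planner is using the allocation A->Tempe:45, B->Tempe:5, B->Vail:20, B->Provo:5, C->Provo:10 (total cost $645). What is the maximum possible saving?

Current plan cost = 45·6 + 5·3 + 20·12 + 5·8 + 10·8 = $645.
Optimal plan:
  A–Tempe: 20 × $6 = $120
  A–Vail: 20 × $11 = $220
  A–Provo: 5 × $11 = $55
  B–Tempe: 30 × $3 = $90
  C–Provo: 10 × $8 = $80
Optimal cost = $565.
Saving = 645 − 565 = $80.

80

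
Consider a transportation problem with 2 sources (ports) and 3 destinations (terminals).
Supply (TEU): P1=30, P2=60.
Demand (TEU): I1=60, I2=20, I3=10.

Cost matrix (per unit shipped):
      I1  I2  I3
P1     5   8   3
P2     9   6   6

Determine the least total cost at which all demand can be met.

600

An optimal shipping plan:
  P1 to I1: 30 × 5 = 150
  P2 to I1: 30 × 9 = 270
  P2 to I2: 20 × 6 = 120
  P2 to I3: 10 × 6 = 60
Total = 150 + 270 + 120 + 60 = 600.
(Supply check: P1 ships 30; P2 ships 60.)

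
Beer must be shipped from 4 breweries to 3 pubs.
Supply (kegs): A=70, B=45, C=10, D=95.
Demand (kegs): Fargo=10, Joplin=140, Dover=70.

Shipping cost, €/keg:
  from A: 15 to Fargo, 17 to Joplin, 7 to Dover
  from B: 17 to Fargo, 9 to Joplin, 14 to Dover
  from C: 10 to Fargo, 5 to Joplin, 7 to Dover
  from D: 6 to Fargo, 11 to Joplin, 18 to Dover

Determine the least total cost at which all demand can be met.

An optimal shipping plan:
  A→Dover: 70 kegs
  B→Joplin: 45 kegs
  C→Joplin: 10 kegs
  D→Fargo: 10 kegs
  D→Joplin: 85 kegs
Total cost = €1940.

1940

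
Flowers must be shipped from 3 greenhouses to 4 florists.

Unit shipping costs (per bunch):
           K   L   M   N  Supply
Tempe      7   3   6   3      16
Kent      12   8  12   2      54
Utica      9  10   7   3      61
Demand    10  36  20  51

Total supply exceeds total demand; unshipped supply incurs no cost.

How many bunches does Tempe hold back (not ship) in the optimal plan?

0

Minimum-cost shipments:
  Tempe to L: 16 × 3 = 48
  Kent to L: 20 × 8 = 160
  Kent to N: 34 × 2 = 68
  Utica to K: 10 × 9 = 90
  Utica to M: 20 × 7 = 140
  Utica to N: 17 × 3 = 51
Total cost = 557.
Tempe ships 16 of its 16, leaving 0.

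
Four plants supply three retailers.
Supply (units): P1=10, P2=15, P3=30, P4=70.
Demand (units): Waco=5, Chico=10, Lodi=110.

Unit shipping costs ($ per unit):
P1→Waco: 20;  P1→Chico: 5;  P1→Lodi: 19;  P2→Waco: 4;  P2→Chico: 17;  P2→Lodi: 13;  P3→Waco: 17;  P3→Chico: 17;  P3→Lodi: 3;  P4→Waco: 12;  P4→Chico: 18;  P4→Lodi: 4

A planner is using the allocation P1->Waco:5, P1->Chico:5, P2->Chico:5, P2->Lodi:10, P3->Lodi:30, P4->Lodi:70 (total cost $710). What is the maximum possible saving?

Current plan cost = 5·20 + 5·5 + 5·17 + 10·13 + 30·3 + 70·4 = $710.
Optimal plan:
  P1 to Chico: 10 × $5 = $50
  P2 to Waco: 5 × $4 = $20
  P2 to Lodi: 10 × $13 = $130
  P3 to Lodi: 30 × $3 = $90
  P4 to Lodi: 70 × $4 = $280
Optimal cost = $570.
Saving = 710 − 570 = $140.

140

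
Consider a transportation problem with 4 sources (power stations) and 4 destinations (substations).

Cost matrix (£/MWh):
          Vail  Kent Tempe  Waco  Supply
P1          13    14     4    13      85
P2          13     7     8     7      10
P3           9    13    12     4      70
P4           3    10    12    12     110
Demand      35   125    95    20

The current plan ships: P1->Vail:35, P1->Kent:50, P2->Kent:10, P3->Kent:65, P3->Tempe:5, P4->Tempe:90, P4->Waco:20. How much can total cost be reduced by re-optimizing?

1465

Current plan cost = 35·13 + 50·14 + 10·7 + 65·13 + 5·12 + 90·12 + 20·12 = £3450.
Optimal plan:
  P1 to Tempe: 85 × £4 = £340
  P2 to Kent: 10 × £7 = £70
  P3 to Kent: 40 × £13 = £520
  P3 to Tempe: 10 × £12 = £120
  P3 to Waco: 20 × £4 = £80
  P4 to Vail: 35 × £3 = £105
  P4 to Kent: 75 × £10 = £750
Optimal cost = £1985.
Saving = 3450 − 1985 = £1465.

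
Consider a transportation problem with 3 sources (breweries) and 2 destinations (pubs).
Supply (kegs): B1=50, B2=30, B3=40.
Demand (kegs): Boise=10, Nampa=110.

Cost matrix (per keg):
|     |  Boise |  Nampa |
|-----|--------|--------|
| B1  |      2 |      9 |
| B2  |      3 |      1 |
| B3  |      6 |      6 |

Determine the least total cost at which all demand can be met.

Optimal allocation:
  B1->Boise: 10 × 2 = 20
  B1->Nampa: 40 × 9 = 360
  B2->Nampa: 30 × 1 = 30
  B3->Nampa: 40 × 6 = 240
Total = 20 + 360 + 30 + 240 = 650.

650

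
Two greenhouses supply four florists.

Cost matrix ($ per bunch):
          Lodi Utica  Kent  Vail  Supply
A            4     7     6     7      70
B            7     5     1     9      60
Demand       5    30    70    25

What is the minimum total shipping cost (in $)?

525

Optimal allocation:
  A->Lodi: 5 bunches
  A->Utica: 30 bunches
  A->Kent: 10 bunches
  A->Vail: 25 bunches
  B->Kent: 60 bunches
Total cost = $525.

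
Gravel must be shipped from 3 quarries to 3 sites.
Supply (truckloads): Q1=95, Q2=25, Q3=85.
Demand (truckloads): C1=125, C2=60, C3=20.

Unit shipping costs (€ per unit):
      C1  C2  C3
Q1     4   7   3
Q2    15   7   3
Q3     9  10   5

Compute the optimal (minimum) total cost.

1275

Optimal allocation:
  Q1→C1: 95 truckloads
  Q2→C2: 25 truckloads
  Q3→C1: 30 truckloads
  Q3→C2: 35 truckloads
  Q3→C3: 20 truckloads
Total cost = €1275.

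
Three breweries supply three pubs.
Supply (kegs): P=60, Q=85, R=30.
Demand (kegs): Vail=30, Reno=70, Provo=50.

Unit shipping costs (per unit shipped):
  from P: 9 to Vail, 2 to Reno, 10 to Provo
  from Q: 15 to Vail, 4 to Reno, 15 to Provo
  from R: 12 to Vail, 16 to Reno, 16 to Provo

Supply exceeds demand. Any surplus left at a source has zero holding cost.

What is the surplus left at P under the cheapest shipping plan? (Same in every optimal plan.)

0

An optimal plan:
  P to Vail: 10 kegs
  P to Provo: 50 kegs
  Q to Reno: 70 kegs
  R to Vail: 20 kegs
Total cost = 1110.
P ships 60 of its 60, leaving 0.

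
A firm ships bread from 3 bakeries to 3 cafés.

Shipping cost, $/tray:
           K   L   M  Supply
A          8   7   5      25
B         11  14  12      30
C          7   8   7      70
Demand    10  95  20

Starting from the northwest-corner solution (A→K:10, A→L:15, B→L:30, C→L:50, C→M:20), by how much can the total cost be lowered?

Current plan cost = 10·8 + 15·7 + 30·14 + 50·8 + 20·7 = $1145.
Optimal plan:
  A->L: 5 × $7 = $35
  A->M: 20 × $5 = $100
  B->K: 10 × $11 = $110
  B->L: 20 × $14 = $280
  C->L: 70 × $8 = $560
Optimal cost = $1085.
Saving = 1145 − 1085 = $60.

60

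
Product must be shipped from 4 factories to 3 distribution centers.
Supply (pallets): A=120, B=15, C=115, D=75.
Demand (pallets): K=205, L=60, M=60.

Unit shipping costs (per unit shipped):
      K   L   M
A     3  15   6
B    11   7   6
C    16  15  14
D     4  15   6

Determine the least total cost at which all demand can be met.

2440

Optimal allocation:
  A–K: 120 × 3 = 360
  B–M: 15 × 6 = 90
  C–K: 10 × 16 = 160
  C–L: 60 × 15 = 900
  C–M: 45 × 14 = 630
  D–K: 75 × 4 = 300
Total = 360 + 90 + 160 + 900 + 630 + 300 = 2440.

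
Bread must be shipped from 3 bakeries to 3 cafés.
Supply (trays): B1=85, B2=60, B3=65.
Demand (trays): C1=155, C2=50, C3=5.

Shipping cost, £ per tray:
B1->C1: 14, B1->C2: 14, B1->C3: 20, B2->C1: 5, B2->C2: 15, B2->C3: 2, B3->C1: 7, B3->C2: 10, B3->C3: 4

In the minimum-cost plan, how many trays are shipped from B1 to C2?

50

The minimum-cost plan:
  B1 to C1: 35 × £14 = £490
  B1 to C2: 50 × £14 = £700
  B2 to C1: 55 × £5 = £275
  B2 to C3: 5 × £2 = £10
  B3 to C1: 65 × £7 = £455
Total cost = £1930.
So B1→C2 carries 50 trays.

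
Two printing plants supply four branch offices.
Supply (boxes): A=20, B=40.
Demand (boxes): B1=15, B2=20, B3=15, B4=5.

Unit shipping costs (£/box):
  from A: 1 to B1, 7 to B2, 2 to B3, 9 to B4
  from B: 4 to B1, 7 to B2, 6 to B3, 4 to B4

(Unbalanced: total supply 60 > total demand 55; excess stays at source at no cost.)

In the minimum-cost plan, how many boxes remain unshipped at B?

Minimum-cost shipments:
  A->B1: 5 × £1 = £5
  A->B3: 15 × £2 = £30
  B->B1: 10 × £4 = £40
  B->B2: 20 × £7 = £140
  B->B4: 5 × £4 = £20
Total cost = £235.
B ships 35 of its 40, leaving 5.

5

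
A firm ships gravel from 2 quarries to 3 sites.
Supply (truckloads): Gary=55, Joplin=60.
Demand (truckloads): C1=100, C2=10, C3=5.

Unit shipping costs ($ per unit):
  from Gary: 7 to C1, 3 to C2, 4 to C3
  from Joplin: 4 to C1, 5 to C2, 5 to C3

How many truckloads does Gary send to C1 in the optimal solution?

Optimal shipments:
  Gary->C1: 40 × $7 = $280
  Gary->C2: 10 × $3 = $30
  Gary->C3: 5 × $4 = $20
  Joplin->C1: 60 × $4 = $240
Total cost = $570.
So Gary→C1 carries 40 truckloads.

40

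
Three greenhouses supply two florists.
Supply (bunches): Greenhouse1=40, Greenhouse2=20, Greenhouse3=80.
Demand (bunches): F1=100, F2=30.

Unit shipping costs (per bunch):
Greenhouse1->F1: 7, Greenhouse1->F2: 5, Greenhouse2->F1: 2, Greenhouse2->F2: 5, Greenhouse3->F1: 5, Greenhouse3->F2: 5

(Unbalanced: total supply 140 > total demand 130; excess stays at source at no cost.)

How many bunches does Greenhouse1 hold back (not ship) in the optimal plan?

10

An optimal plan:
  Greenhouse1–F2: 30 bunches
  Greenhouse2–F1: 20 bunches
  Greenhouse3–F1: 80 bunches
Total cost = 590.
Greenhouse1 ships 30 of its 40, leaving 10.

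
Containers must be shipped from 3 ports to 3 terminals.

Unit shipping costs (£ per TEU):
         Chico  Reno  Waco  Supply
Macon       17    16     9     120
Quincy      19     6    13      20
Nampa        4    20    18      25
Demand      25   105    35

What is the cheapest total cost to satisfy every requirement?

Optimal allocation:
  Macon->Reno: 85 × £16 = £1360
  Macon->Waco: 35 × £9 = £315
  Quincy->Reno: 20 × £6 = £120
  Nampa->Chico: 25 × £4 = £100
Total = 1360 + 315 + 120 + 100 = £1895.
(Supply check: Macon ships 120; Quincy ships 20; Nampa ships 25.)

1895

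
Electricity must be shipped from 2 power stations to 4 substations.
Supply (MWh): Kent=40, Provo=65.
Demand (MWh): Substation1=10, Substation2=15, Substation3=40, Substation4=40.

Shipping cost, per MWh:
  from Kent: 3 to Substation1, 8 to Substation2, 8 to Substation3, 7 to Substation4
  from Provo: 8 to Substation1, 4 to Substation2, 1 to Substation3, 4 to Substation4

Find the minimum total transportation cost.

380

An optimal shipping plan:
  Kent→Substation1: 10 MWh
  Kent→Substation4: 30 MWh
  Provo→Substation2: 15 MWh
  Provo→Substation3: 40 MWh
  Provo→Substation4: 10 MWh
Total cost = 380.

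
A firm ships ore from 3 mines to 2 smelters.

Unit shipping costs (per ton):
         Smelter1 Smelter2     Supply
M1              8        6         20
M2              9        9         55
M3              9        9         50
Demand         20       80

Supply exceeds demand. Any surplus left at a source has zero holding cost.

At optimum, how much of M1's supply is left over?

0

Minimum-cost shipments:
  M1->Smelter2: 20 × 6 = 120
  M2->Smelter1: 20 × 9 = 180
  M2->Smelter2: 10 × 9 = 90
  M3->Smelter2: 50 × 9 = 450
Total cost = 840.
M1 ships 20 of its 20, leaving 0.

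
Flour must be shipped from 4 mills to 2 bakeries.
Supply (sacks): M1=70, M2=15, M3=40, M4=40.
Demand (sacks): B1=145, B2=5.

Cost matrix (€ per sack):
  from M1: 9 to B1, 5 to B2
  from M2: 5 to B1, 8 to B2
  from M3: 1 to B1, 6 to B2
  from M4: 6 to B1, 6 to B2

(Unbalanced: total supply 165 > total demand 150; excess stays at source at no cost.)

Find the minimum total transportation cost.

830

A cheapest plan:
  M1→B1: 50 sacks
  M1→B2: 5 sacks
  M2→B1: 15 sacks
  M3→B1: 40 sacks
  M4→B1: 40 sacks
Total cost = €830.
(Supply check: M1 ships 55; M2 ships 15; M3 ships 40; M4 ships 40.)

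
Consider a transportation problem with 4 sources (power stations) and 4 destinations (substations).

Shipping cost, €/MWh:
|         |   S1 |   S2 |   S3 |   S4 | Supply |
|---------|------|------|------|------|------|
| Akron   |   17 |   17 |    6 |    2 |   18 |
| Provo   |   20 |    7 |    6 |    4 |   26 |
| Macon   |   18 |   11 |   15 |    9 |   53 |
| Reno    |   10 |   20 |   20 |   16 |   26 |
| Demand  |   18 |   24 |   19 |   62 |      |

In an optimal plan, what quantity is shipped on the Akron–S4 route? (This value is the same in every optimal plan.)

18

Optimal shipments:
  Akron->S4: 18 × €2 = €36
  Provo->S3: 19 × €6 = €114
  Provo->S4: 7 × €4 = €28
  Macon->S2: 24 × €11 = €264
  Macon->S4: 29 × €9 = €261
  Reno->S1: 18 × €10 = €180
  Reno->S4: 8 × €16 = €128
Total cost = €1011.
So Akron→S4 carries 18 MWh.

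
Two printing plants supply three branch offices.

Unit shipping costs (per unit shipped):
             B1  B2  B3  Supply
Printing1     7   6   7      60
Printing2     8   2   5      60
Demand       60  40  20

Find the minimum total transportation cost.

600

Optimal allocation:
  Printing1→B1: 60 × 7 = 420
  Printing2→B2: 40 × 2 = 80
  Printing2→B3: 20 × 5 = 100
Total = 420 + 80 + 100 = 600.
(Supply check: Printing1 ships 60; Printing2 ships 60.)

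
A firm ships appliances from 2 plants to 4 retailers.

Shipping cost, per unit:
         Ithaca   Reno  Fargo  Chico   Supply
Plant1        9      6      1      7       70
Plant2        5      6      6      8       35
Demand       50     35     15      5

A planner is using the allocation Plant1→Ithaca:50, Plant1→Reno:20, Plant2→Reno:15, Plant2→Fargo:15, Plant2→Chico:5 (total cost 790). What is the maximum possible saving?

220

Current plan cost = 50·9 + 20·6 + 15·6 + 15·6 + 5·8 = 790.
Optimal plan:
  Plant1→Ithaca: 15 × 9 = 135
  Plant1→Reno: 35 × 6 = 210
  Plant1→Fargo: 15 × 1 = 15
  Plant1→Chico: 5 × 7 = 35
  Plant2→Ithaca: 35 × 5 = 175
Optimal cost = 570.
Saving = 790 − 570 = 220.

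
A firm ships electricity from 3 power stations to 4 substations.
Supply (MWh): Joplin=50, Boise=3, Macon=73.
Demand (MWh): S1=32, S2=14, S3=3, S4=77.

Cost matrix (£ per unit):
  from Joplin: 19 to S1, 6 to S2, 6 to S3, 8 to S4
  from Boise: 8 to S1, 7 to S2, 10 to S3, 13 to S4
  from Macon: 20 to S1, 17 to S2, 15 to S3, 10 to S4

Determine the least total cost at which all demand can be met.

1410

One minimum-cost allocation:
  Joplin–S2: 14 × £6 = £84
  Joplin–S3: 3 × £6 = £18
  Joplin–S4: 33 × £8 = £264
  Boise–S1: 3 × £8 = £24
  Macon–S1: 29 × £20 = £580
  Macon–S4: 44 × £10 = £440
Total = 84 + 18 + 264 + 24 + 580 + 440 = £1410.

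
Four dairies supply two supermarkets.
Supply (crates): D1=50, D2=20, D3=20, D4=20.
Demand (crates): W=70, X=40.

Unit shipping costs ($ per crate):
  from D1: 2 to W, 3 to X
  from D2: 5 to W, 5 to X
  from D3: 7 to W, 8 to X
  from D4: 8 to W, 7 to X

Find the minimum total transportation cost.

One minimum-cost allocation:
  D1 to W: 50 × $2 = $100
  D2 to X: 20 × $5 = $100
  D3 to W: 20 × $7 = $140
  D4 to X: 20 × $7 = $140
Total = 100 + 100 + 140 + 140 = $480.

480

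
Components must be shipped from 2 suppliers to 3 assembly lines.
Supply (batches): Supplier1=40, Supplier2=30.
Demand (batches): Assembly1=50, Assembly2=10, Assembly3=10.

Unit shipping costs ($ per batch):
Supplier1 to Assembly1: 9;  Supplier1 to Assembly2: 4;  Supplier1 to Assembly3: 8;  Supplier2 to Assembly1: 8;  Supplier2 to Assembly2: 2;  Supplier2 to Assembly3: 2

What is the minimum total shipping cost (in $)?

A cheapest plan:
  Supplier1 to Assembly1: 40 × $9 = $360
  Supplier2 to Assembly1: 10 × $8 = $80
  Supplier2 to Assembly2: 10 × $2 = $20
  Supplier2 to Assembly3: 10 × $2 = $20
Total = 360 + 80 + 20 + 20 = $480.

480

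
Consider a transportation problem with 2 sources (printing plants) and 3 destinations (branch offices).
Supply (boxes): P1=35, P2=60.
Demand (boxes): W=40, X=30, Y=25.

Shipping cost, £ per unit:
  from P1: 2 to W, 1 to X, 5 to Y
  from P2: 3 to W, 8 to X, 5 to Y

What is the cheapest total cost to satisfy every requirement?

270

A cheapest plan:
  P1→W: 5 × £2 = £10
  P1→X: 30 × £1 = £30
  P2→W: 35 × £3 = £105
  P2→Y: 25 × £5 = £125
Total = 10 + 30 + 105 + 125 = £270.
(Supply check: P1 ships 35; P2 ships 60.)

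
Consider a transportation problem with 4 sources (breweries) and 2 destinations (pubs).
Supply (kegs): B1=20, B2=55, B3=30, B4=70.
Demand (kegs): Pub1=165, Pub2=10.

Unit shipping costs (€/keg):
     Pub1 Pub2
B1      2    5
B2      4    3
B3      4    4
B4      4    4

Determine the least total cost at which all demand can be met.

650

An optimal shipping plan:
  B1–Pub1: 20 × €2 = €40
  B2–Pub1: 45 × €4 = €180
  B2–Pub2: 10 × €3 = €30
  B3–Pub1: 30 × €4 = €120
  B4–Pub1: 70 × €4 = €280
Total = 40 + 180 + 30 + 120 + 280 = €650.
(Supply check: B1 ships 20; B2 ships 55; B3 ships 30; B4 ships 70.)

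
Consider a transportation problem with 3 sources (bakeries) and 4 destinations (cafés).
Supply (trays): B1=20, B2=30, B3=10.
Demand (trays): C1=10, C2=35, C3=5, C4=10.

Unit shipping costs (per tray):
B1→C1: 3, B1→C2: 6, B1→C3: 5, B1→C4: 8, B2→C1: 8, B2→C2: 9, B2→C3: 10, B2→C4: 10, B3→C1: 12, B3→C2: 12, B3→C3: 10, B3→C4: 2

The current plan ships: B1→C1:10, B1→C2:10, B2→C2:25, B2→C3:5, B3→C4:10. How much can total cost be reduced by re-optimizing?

10

Current plan cost = 10·3 + 10·6 + 25·9 + 5·10 + 10·2 = 385.
Optimal plan:
  B1→C1: 10 × 3 = 30
  B1→C2: 5 × 6 = 30
  B1→C3: 5 × 5 = 25
  B2→C2: 30 × 9 = 270
  B3→C4: 10 × 2 = 20
Optimal cost = 375.
Saving = 385 − 375 = 10.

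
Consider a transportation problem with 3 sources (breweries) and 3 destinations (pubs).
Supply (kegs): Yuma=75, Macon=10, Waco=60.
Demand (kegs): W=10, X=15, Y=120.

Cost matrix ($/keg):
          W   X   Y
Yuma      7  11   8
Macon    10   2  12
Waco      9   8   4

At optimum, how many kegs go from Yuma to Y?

60

The minimum-cost plan:
  Yuma->W: 10 × $7 = $70
  Yuma->X: 5 × $11 = $55
  Yuma->Y: 60 × $8 = $480
  Macon->X: 10 × $2 = $20
  Waco->Y: 60 × $4 = $240
Total cost = $865.
So Yuma→Y carries 60 kegs.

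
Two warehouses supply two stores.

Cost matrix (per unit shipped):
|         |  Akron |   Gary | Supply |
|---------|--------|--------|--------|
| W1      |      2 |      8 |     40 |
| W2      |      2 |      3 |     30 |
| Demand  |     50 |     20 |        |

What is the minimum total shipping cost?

160

One minimum-cost allocation:
  W1→Akron: 40 × 2 = 80
  W2→Akron: 10 × 2 = 20
  W2→Gary: 20 × 3 = 60
Total = 80 + 20 + 60 = 160.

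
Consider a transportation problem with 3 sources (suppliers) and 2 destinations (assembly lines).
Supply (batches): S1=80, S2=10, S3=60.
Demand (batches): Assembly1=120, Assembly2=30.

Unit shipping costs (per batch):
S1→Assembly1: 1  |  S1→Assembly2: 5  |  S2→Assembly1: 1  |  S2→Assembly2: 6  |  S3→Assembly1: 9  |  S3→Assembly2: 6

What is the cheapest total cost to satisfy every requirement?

One minimum-cost allocation:
  S1–Assembly1: 80 × 1 = 80
  S2–Assembly1: 10 × 1 = 10
  S3–Assembly1: 30 × 9 = 270
  S3–Assembly2: 30 × 6 = 180
Total = 80 + 10 + 270 + 180 = 540.

540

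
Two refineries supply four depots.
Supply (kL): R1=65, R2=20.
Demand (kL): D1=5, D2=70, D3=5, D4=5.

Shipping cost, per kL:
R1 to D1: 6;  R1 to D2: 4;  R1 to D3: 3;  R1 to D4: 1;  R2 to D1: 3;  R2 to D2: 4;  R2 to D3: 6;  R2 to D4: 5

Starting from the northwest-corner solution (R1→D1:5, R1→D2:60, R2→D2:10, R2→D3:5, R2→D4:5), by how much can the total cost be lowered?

50

Current plan cost = 5·6 + 60·4 + 10·4 + 5·6 + 5·5 = 365.
Optimal plan:
  R1–D2: 55 × 4 = 220
  R1–D3: 5 × 3 = 15
  R1–D4: 5 × 1 = 5
  R2–D1: 5 × 3 = 15
  R2–D2: 15 × 4 = 60
Optimal cost = 315.
Saving = 365 − 315 = 50.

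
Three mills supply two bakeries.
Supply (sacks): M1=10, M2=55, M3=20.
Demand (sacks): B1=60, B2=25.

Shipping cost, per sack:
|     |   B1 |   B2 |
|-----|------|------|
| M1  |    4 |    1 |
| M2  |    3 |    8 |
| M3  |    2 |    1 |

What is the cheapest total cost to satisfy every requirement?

Optimal allocation:
  M1->B2: 10 × 1 = 10
  M2->B1: 55 × 3 = 165
  M3->B1: 5 × 2 = 10
  M3->B2: 15 × 1 = 15
Total = 10 + 165 + 10 + 15 = 200.

200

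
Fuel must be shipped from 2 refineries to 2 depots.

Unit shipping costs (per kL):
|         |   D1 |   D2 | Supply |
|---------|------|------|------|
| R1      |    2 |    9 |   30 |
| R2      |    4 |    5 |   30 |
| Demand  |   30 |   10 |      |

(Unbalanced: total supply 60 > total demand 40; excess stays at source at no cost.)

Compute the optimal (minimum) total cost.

One minimum-cost allocation:
  R1 to D1: 30 × 2 = 60
  R2 to D2: 10 × 5 = 50
Total = 60 + 50 = 110.

110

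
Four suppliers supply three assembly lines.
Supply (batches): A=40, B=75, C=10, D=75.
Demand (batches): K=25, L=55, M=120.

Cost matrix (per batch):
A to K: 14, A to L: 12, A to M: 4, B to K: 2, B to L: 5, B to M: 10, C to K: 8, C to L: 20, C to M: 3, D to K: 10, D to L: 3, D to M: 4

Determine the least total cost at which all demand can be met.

One minimum-cost allocation:
  A–M: 40 × 4 = 160
  B–K: 25 × 2 = 50
  B–L: 50 × 5 = 250
  C–M: 10 × 3 = 30
  D–L: 5 × 3 = 15
  D–M: 70 × 4 = 280
Total = 160 + 50 + 250 + 30 + 15 + 280 = 785.

785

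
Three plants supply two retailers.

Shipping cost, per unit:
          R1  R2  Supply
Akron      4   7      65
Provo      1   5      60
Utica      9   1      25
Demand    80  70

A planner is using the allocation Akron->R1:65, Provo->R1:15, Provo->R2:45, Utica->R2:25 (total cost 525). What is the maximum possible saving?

45

Current plan cost = 65·4 + 15·1 + 45·5 + 25·1 = 525.
Optimal plan:
  Akron->R1: 20 × 4 = 80
  Akron->R2: 45 × 7 = 315
  Provo->R1: 60 × 1 = 60
  Utica->R2: 25 × 1 = 25
Optimal cost = 480.
Saving = 525 − 480 = 45.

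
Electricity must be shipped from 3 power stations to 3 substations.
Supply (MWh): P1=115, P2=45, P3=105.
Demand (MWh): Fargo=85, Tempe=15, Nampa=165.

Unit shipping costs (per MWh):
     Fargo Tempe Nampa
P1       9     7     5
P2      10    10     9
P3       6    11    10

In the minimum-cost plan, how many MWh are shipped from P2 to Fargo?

0

Solving gives:
  P1->Nampa: 115 × 5 = 575
  P2->Nampa: 45 × 9 = 405
  P3->Fargo: 85 × 6 = 510
  P3->Tempe: 15 × 11 = 165
  P3->Nampa: 5 × 10 = 50
Total cost = 1705.
The route P2→Fargo is not used.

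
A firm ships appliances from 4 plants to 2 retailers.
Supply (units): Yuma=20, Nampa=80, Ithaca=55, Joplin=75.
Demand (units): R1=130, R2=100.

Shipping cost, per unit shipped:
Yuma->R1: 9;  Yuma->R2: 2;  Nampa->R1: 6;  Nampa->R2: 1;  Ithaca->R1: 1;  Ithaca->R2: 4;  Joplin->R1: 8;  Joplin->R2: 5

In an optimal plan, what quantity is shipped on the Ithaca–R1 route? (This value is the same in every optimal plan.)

55

Optimal shipments:
  Yuma→R2: 20 × 2 = 40
  Nampa→R2: 80 × 1 = 80
  Ithaca→R1: 55 × 1 = 55
  Joplin→R1: 75 × 8 = 600
Total cost = 775.
So Ithaca→R1 carries 55 units.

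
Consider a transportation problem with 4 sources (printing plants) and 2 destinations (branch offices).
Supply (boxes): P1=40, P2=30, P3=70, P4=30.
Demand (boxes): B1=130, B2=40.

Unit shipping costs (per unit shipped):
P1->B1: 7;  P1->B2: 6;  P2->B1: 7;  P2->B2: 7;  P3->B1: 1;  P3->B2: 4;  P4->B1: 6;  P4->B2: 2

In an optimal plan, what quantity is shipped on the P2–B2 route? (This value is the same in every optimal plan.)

0

The minimum-cost plan:
  P1->B1: 30 boxes
  P1->B2: 10 boxes
  P2->B1: 30 boxes
  P3->B1: 70 boxes
  P4->B2: 30 boxes
Total cost = 610.
The route P2→B2 is not used.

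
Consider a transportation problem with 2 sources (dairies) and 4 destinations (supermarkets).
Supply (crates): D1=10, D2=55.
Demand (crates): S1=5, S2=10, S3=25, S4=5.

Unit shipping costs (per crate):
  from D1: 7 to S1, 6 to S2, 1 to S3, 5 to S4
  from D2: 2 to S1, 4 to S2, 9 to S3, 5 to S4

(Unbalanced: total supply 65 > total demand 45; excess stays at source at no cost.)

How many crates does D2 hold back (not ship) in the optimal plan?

20

Minimum-cost shipments:
  D1–S3: 10 × 1 = 10
  D2–S1: 5 × 2 = 10
  D2–S2: 10 × 4 = 40
  D2–S3: 15 × 9 = 135
  D2–S4: 5 × 5 = 25
Total cost = 220.
D2 ships 35 of its 55, leaving 20.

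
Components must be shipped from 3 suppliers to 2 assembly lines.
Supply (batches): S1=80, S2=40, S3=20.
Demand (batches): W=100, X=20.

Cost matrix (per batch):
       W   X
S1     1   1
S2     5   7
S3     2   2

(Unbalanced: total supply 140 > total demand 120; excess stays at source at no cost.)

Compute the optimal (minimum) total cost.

A cheapest plan:
  S1–W: 60 batches
  S1–X: 20 batches
  S2–W: 20 batches
  S3–W: 20 batches
Total cost = 220.

220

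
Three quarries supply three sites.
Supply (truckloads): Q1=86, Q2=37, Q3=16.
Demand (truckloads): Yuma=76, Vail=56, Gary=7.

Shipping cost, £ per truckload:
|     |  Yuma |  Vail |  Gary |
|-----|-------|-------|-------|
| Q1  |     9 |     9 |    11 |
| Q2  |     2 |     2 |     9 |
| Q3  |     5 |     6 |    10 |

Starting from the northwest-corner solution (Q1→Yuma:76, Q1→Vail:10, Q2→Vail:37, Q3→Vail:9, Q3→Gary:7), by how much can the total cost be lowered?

30

Current plan cost = 76·9 + 10·9 + 37·2 + 9·6 + 7·10 = £972.
Optimal plan:
  Q1–Yuma: 23 × £9 = £207
  Q1–Vail: 56 × £9 = £504
  Q1–Gary: 7 × £11 = £77
  Q2–Yuma: 37 × £2 = £74
  Q3–Yuma: 16 × £5 = £80
Optimal cost = £942.
Saving = 972 − 942 = £30.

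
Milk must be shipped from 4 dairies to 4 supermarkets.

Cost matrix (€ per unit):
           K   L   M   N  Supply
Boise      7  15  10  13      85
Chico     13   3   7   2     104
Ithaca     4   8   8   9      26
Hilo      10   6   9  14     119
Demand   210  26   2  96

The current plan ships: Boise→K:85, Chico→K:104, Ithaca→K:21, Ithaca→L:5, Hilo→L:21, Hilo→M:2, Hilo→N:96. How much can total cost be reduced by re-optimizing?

Current plan cost = 85·7 + 104·13 + 21·4 + 5·8 + 21·6 + 2·9 + 96·14 = €3559.
Optimal plan:
  Boise->K: 85 × €7 = €595
  Chico->L: 8 × €3 = €24
  Chico->N: 96 × €2 = €192
  Ithaca->K: 26 × €4 = €104
  Hilo->K: 99 × €10 = €990
  Hilo->L: 18 × €6 = €108
  Hilo->M: 2 × €9 = €18
Optimal cost = €2031.
Saving = 3559 − 2031 = €1528.

1528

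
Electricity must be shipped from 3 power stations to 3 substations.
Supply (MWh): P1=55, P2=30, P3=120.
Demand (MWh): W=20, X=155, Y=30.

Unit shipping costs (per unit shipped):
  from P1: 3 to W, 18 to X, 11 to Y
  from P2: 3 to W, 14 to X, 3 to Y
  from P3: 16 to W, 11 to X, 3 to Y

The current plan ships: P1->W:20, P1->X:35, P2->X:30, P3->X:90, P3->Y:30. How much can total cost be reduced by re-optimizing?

Current plan cost = 20·3 + 35·18 + 30·14 + 90·11 + 30·3 = 2190.
Optimal plan:
  P1→W: 20 × 3 = 60
  P1→X: 35 × 18 = 630
  P2→Y: 30 × 3 = 90
  P3→X: 120 × 11 = 1320
Optimal cost = 2100.
Saving = 2190 − 2100 = 90.

90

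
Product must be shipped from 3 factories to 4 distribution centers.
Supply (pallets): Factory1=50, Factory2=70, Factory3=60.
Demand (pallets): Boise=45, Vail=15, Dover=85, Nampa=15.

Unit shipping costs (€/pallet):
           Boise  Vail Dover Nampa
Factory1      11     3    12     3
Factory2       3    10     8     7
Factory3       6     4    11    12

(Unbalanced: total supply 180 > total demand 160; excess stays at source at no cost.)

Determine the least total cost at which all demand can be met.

1085

One minimum-cost allocation:
  Factory1–Vail: 15 × €3 = €45
  Factory1–Nampa: 15 × €3 = €45
  Factory2–Boise: 45 × €3 = €135
  Factory2–Dover: 25 × €8 = €200
  Factory3–Dover: 60 × €11 = €660
Total = 45 + 45 + 135 + 200 + 660 = €1085.
(Supply check: Factory1 ships 30; Factory2 ships 70; Factory3 ships 60.)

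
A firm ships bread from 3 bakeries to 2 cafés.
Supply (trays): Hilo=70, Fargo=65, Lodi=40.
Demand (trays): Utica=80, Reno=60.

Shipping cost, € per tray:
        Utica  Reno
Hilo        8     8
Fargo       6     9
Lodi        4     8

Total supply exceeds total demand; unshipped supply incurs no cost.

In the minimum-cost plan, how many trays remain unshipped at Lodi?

An optimal plan:
  Hilo->Reno: 60 trays
  Fargo->Utica: 40 trays
  Lodi->Utica: 40 trays
Total cost = €880.
Lodi ships 40 of its 40, leaving 0.

0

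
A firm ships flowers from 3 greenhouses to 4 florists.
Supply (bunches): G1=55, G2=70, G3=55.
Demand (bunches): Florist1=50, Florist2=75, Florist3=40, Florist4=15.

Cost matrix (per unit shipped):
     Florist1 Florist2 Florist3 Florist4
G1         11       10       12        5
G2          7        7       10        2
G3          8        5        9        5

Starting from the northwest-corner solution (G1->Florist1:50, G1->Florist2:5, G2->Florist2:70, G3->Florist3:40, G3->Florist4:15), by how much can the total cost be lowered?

Current plan cost = 50·11 + 5·10 + 70·7 + 40·9 + 15·5 = 1525.
Optimal plan:
  G1->Florist2: 15 bunches
  G1->Florist3: 40 bunches
  G2->Florist1: 50 bunches
  G2->Florist2: 5 bunches
  G2->Florist4: 15 bunches
  G3->Florist2: 55 bunches
Optimal cost = 1320.
Saving = 1525 − 1320 = 205.

205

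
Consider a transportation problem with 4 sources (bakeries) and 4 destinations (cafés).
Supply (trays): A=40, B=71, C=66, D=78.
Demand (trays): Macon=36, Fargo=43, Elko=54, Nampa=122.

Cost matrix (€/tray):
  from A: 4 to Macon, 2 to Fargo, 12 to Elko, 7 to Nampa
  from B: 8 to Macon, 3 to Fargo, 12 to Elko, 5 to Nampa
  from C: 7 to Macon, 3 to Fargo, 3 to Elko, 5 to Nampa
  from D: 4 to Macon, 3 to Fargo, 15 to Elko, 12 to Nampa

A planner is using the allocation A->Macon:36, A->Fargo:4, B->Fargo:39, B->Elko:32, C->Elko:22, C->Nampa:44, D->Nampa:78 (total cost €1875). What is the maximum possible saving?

Current plan cost = 36·4 + 4·2 + 39·3 + 32·12 + 22·3 + 44·5 + 78·12 = €1875.
Optimal plan:
  A→Fargo: 1 trays
  A→Nampa: 39 trays
  B→Nampa: 71 trays
  C→Elko: 54 trays
  C→Nampa: 12 trays
  D→Macon: 36 trays
  D→Fargo: 42 trays
Optimal cost = €1122.
Saving = 1875 − 1122 = €753.

753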